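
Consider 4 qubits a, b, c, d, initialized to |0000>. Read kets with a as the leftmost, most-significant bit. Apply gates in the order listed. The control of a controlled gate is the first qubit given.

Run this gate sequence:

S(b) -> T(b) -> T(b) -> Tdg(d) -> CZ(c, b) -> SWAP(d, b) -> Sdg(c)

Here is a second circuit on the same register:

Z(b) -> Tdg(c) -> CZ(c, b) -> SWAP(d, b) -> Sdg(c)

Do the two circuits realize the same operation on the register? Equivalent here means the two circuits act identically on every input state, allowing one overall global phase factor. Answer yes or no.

No: there is an input state on which the two circuits produce genuinely different outputs (not merely differing by a phase).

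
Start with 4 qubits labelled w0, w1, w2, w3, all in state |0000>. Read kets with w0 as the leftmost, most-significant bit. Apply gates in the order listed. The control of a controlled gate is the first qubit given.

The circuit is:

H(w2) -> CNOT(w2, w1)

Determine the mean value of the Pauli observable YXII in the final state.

The observable YXII averages to 0.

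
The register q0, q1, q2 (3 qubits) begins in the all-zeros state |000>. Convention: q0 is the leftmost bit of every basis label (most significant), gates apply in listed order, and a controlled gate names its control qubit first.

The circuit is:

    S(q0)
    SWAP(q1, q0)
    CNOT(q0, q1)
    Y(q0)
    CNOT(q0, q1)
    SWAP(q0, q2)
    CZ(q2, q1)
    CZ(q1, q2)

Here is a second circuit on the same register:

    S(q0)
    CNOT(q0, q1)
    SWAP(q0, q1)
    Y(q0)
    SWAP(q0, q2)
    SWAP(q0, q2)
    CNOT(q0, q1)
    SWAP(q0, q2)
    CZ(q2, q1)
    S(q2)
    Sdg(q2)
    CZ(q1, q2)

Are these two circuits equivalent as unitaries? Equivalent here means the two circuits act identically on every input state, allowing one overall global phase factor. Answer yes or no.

No, they are not equivalent — no single phase factor reconciles the two unitaries.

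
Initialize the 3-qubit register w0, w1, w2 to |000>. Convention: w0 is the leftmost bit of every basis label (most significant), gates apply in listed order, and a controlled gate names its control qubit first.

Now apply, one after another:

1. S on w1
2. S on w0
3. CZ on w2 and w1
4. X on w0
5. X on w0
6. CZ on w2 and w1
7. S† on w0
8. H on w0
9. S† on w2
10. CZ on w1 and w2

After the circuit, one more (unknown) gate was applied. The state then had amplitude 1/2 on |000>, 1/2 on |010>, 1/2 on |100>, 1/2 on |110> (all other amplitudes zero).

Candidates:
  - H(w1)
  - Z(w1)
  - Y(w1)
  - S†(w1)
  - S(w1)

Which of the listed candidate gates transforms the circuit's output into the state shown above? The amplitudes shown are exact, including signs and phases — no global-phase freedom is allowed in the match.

The applied gate was H(w1).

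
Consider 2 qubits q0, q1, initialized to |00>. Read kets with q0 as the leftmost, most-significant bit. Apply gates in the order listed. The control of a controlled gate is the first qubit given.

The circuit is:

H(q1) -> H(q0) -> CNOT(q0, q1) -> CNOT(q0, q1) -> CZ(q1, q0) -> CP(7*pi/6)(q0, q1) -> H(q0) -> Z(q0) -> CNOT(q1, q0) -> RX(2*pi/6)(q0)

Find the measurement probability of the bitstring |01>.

A full measurement returns |01> with probability 1/4 - sqrt(3)/8. Key observation: the block from step 3 through step 4 cancels to the identity and can be dropped.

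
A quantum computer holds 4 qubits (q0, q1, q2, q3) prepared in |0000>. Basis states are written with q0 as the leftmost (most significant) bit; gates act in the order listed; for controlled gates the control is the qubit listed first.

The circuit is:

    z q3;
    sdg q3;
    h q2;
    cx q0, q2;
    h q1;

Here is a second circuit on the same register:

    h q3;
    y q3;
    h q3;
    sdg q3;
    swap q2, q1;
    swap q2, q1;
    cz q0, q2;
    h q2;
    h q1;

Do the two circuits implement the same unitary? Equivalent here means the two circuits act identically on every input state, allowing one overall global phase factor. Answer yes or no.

No: there is an input state on which the two circuits produce genuinely different outputs (not merely differing by a phase).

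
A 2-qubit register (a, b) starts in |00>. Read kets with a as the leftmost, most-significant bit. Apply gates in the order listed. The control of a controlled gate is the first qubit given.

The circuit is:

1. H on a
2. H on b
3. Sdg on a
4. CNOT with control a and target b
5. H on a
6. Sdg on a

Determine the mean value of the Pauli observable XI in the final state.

The expectation value of XI is 1.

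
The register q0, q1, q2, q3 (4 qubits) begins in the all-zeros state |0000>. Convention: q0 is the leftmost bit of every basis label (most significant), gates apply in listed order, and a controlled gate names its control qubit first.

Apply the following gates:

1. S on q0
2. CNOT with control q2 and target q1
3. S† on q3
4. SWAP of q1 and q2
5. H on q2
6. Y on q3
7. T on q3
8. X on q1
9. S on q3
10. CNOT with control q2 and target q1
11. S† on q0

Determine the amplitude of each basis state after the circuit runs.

After the circuit, the state carries amplitude -sqrt(2)*exp(I*pi/4)/2 on |0011>, -sqrt(2)*exp(I*pi/4)/2 on |0101>, and 0 on every other basis state.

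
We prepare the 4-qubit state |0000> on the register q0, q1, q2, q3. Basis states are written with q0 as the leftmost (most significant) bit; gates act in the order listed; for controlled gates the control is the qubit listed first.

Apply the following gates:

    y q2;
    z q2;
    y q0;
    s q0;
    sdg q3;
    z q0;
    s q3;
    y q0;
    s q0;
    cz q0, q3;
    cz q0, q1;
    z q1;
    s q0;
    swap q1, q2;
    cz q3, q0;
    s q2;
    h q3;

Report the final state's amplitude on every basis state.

The resulting statevector has amplitude -sqrt(2)/2 on |0100>, -sqrt(2)/2 on |0101>, and 0 on every other basis state.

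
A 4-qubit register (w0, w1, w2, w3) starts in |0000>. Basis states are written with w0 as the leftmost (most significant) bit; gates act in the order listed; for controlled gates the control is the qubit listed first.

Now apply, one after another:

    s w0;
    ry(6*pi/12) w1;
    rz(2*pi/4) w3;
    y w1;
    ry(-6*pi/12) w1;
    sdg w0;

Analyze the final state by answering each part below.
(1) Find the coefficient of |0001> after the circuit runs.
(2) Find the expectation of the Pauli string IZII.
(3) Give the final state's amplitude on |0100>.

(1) The amplitude on |0001> is 0.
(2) The expectation value of IZII is -1.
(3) The amplitude on |0100> is exp(I*pi/4).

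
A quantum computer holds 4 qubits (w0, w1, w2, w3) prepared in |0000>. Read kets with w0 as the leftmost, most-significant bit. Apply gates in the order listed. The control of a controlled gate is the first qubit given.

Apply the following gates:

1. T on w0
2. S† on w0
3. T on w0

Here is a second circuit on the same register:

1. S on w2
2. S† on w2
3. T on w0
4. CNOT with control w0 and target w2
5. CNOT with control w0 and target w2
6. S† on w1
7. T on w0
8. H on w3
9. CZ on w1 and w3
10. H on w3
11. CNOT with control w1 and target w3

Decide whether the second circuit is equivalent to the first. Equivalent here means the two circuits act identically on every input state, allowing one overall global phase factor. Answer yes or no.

No, they are not equivalent — no single phase factor reconciles the two unitaries.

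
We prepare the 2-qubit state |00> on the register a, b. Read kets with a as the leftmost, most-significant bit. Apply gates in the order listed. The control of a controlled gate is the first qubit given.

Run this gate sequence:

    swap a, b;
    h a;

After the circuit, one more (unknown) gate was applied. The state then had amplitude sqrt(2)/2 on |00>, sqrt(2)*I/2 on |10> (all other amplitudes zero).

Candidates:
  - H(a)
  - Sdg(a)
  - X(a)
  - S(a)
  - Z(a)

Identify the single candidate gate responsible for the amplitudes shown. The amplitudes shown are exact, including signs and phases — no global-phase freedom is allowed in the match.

The unique candidate consistent with the amplitudes is S(a).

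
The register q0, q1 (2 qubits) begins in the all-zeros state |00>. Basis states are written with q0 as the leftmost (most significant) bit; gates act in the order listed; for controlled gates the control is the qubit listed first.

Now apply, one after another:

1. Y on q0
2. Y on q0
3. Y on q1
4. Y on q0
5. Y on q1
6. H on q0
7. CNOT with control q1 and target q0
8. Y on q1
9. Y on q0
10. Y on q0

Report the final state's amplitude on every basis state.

The final amplitudes are 0 on |00>, -sqrt(2)/2 on |01>, 0 on |10>, sqrt(2)/2 on |11>.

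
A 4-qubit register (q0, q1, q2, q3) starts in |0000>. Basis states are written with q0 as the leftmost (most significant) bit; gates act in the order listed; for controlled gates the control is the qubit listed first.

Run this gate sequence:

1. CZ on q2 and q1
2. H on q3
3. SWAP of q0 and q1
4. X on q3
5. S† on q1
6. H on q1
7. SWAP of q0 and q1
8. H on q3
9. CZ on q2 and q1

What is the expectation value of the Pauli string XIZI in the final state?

In the final state, XIZI has expectation 1.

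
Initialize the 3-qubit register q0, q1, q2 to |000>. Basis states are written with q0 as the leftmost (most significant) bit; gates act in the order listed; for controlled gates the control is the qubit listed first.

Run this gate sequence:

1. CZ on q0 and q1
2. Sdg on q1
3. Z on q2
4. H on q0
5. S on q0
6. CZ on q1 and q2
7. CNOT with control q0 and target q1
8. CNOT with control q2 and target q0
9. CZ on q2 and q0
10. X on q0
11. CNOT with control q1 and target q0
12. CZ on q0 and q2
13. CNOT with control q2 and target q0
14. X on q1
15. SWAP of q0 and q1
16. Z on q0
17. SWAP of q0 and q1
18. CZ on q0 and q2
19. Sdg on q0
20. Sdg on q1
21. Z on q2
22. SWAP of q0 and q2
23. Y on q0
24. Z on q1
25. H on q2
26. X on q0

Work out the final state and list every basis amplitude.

The final amplitudes are I/2 on |000>, -I/2 on |001>, -I/2 on |010>, I/2 on |011>, 0 on |100>, 0 on |101>, 0 on |110>, 0 on |111>.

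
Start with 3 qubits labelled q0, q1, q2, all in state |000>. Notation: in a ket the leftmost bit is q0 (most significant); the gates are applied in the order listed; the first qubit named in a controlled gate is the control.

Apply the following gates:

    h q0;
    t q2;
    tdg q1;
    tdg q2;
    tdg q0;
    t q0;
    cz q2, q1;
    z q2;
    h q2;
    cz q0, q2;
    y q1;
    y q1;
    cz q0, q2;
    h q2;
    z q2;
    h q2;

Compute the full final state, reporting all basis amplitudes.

The resulting statevector has amplitude 1/2 on |000>, 1/2 on |001>, 0 on |010>, 0 on |011>, 1/2 on |100>, 1/2 on |101>, 0 on |110>, 0 on |111>. Key observation: gates 8-15 undo each other exactly, leaving only the rest of the circuit to track.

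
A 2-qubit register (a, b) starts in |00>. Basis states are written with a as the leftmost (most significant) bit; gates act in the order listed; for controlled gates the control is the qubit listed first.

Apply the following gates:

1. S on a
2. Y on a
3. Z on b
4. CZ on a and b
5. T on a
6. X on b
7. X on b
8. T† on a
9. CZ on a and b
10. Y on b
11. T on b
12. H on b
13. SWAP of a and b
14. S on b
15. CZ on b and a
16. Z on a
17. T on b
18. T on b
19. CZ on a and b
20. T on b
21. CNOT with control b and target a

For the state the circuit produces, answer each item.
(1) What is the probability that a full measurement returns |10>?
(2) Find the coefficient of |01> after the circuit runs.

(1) A full measurement returns |10> with probability 0. Key observation: steps 4-9 multiply out to the identity, so the circuit reduces to the remaining gates.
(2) The amplitude on |01> is sqrt(2)*I/2.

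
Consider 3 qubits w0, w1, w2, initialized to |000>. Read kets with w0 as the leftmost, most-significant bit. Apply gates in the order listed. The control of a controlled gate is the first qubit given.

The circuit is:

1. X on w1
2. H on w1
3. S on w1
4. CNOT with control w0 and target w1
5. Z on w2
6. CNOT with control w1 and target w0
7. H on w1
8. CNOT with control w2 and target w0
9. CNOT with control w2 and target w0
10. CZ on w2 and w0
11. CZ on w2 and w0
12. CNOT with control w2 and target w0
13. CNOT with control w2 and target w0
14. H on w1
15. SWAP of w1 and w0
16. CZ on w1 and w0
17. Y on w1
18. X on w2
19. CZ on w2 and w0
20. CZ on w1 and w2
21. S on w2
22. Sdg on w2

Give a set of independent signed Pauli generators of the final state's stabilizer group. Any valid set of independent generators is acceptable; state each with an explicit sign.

One valid set of independent stabilizer generators is +XYI, -ZZI, -IIZ (any independent generating set of the same group is equally correct).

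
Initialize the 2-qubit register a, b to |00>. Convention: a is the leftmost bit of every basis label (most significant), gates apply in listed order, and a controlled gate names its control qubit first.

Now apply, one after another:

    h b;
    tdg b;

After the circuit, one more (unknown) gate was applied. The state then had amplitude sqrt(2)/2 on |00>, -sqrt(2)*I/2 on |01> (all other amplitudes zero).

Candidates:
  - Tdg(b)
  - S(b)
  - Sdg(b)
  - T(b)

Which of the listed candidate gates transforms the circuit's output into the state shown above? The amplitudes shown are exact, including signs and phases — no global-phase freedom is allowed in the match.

The applied gate was Tdg(b).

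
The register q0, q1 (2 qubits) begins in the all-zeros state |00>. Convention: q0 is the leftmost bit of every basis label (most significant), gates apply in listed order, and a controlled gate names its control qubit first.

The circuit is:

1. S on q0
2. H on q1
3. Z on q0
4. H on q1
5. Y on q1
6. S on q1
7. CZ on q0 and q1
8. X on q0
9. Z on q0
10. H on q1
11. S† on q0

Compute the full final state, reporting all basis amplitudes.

After the circuit, the state carries amplitude 0 on |00>, 0 on |01>, -sqrt(2)*I/2 on |10>, sqrt(2)*I/2 on |11>.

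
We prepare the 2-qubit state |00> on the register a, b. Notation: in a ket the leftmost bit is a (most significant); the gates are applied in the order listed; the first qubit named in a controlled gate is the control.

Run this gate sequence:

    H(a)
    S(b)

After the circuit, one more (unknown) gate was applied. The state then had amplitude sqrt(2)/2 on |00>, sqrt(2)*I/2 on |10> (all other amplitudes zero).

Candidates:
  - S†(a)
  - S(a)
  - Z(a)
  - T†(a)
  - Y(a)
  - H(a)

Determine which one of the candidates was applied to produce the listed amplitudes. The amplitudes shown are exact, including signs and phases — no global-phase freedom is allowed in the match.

The applied gate was S(a).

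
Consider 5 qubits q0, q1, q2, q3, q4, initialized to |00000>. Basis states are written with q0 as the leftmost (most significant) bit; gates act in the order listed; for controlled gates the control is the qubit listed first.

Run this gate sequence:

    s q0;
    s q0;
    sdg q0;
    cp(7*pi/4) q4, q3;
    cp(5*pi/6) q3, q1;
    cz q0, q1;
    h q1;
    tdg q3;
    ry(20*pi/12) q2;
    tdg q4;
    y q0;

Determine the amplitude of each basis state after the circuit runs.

After the circuit, the state carries amplitude -sqrt(6)*I/4 on |10000>, sqrt(2)*I/4 on |10100>, -sqrt(6)*I/4 on |11000>, sqrt(2)*I/4 on |11100>, and 0 on every other basis state. Key observation: steps 2-3 multiply out to the identity, so the circuit reduces to the remaining gates.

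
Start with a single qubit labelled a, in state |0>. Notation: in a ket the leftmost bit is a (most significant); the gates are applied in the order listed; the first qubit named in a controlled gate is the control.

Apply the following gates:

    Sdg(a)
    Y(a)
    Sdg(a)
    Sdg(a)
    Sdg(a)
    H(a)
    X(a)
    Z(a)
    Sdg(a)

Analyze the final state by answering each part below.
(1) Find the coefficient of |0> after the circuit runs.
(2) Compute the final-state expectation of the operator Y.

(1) The amplitude on |0> is sqrt(2)/2.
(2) The expectation value of Y is -1.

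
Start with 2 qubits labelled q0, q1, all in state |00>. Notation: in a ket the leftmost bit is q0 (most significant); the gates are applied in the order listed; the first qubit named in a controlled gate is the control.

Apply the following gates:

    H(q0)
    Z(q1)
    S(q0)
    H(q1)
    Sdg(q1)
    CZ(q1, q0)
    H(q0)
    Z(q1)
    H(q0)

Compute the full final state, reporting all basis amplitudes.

After the circuit, the state carries amplitude 1/2 on |00>, I/2 on |01>, I/2 on |10>, 1/2 on |11>.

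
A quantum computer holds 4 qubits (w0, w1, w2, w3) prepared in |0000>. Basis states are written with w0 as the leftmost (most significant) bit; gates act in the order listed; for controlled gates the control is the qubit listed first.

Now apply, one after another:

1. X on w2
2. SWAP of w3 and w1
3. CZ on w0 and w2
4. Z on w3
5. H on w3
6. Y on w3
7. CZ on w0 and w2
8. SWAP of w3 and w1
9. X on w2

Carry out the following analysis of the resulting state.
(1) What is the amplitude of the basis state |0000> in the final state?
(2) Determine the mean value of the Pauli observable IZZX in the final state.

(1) The amplitude on |0000> is -sqrt(2)*I/2.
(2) In the final state, IZZX has expectation 0.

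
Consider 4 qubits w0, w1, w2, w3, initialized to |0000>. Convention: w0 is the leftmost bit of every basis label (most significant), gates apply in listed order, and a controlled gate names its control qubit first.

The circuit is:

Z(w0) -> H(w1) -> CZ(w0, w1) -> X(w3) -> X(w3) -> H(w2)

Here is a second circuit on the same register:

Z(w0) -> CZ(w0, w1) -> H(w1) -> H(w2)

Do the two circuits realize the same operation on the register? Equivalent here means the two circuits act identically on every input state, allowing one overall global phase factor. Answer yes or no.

No: there is an input state on which the two circuits produce genuinely different outputs (not merely differing by a phase).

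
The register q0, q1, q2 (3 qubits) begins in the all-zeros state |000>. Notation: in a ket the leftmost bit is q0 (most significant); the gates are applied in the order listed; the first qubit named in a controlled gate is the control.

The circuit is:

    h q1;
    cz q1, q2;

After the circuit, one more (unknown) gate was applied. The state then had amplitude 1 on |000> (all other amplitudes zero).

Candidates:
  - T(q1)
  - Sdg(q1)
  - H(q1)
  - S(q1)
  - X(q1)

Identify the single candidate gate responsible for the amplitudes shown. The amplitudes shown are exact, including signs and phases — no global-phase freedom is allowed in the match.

The applied gate was H(q1).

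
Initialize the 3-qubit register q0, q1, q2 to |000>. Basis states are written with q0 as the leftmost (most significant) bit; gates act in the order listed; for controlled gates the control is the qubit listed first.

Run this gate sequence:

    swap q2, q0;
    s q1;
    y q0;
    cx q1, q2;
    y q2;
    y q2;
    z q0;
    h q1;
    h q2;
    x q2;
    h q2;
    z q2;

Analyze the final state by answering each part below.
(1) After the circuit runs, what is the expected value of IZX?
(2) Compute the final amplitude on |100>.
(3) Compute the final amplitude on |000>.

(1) In the final state, IZX has expectation 0. Key observation: gates 9-12 undo each other exactly, leaving only the rest of the circuit to track.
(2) The amplitude on |100> is -sqrt(2)*I/2.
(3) |000> carries amplitude 0 in the final state.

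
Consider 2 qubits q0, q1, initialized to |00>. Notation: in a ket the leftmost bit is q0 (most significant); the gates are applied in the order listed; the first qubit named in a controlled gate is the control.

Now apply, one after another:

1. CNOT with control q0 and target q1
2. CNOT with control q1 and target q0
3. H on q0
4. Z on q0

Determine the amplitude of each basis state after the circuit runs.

The final amplitudes are sqrt(2)/2 on |00>, 0 on |01>, -sqrt(2)/2 on |10>, 0 on |11>.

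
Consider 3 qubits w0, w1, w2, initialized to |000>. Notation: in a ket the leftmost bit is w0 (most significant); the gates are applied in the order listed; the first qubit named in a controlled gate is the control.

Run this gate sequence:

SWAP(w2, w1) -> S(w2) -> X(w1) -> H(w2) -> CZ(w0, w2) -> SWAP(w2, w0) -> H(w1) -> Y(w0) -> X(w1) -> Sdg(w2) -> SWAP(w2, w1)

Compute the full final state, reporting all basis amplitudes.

After the circuit, the state carries amplitude I/2 on |000>, -I/2 on |001>, 0 on |010>, 0 on |011>, -I/2 on |100>, I/2 on |101>, 0 on |110>, 0 on |111>.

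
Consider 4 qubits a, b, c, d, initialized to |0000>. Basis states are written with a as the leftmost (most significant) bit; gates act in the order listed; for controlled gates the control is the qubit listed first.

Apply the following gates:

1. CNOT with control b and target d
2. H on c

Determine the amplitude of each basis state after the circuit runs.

The resulting statevector has amplitude sqrt(2)/2 on |0000>, sqrt(2)/2 on |0010>, and 0 on every other basis state.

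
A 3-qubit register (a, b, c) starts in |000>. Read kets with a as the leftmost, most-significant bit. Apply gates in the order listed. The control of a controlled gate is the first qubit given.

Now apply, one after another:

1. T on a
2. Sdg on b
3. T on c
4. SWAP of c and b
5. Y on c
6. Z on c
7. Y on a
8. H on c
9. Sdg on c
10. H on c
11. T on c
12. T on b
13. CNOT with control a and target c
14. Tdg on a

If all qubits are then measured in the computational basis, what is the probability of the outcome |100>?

A full measurement returns |100> with probability 1/2.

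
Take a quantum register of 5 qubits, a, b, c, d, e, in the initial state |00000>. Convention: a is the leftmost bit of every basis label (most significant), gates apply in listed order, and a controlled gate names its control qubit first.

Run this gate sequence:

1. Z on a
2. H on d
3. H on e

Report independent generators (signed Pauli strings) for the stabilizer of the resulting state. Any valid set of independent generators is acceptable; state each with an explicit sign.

The stabilizer group can be generated by +IIIXI, +IIIIX, +ZIIII, +IZIII, +IIZII, among other valid generating sets.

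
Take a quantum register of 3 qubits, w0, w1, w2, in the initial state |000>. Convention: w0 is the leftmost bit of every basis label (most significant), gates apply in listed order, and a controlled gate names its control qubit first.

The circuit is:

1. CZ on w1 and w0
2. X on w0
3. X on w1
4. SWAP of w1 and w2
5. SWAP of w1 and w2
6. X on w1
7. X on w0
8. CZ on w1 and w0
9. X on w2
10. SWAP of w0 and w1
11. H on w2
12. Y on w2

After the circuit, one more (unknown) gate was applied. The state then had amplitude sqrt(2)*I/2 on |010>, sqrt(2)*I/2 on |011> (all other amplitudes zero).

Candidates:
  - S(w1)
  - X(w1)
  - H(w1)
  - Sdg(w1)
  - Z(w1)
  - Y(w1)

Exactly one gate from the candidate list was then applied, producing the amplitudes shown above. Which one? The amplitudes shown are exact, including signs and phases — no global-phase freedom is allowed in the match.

The unique candidate consistent with the amplitudes is X(w1). Key observation: the block from step 1 through step 8 cancels to the identity and can be dropped.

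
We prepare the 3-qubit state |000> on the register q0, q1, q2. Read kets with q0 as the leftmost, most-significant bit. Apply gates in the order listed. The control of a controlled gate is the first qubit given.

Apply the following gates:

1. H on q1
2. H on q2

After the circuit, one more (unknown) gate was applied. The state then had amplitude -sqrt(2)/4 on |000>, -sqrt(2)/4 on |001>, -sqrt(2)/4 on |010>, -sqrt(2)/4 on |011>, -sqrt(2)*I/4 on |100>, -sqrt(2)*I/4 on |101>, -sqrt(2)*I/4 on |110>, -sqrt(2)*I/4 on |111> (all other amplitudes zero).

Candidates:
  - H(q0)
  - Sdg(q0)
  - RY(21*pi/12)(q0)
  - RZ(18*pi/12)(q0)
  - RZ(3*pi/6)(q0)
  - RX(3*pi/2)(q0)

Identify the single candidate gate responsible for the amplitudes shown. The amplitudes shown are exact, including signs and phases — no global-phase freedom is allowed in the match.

The applied gate was RX(3*pi/2)(q0).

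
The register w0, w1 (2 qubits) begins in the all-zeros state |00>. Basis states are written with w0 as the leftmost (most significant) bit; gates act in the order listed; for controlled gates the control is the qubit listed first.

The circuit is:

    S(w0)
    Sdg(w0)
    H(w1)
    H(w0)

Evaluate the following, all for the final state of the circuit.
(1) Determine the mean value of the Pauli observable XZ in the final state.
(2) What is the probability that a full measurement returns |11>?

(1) In the final state, XZ has expectation 0. Key observation: gates 1-2 undo each other exactly, leaving only the rest of the circuit to track.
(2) The probability of measuring |11> is 1/4.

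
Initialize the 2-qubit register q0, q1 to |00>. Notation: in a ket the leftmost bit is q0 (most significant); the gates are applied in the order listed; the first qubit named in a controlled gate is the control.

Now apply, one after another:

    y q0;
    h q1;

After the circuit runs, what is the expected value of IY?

The observable IY averages to 0.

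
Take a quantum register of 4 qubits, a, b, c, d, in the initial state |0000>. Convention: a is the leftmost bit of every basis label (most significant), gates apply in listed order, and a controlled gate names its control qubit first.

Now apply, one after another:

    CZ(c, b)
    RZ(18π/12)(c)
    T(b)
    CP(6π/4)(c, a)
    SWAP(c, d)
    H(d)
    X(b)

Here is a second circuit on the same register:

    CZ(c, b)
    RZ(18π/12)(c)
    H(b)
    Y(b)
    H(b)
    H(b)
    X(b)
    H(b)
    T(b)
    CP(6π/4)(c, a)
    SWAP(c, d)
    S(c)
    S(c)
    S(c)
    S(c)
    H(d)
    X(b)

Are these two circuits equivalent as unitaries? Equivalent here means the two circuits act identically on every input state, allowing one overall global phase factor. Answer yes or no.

No — the two circuits implement different unitaries, even allowing a global phase.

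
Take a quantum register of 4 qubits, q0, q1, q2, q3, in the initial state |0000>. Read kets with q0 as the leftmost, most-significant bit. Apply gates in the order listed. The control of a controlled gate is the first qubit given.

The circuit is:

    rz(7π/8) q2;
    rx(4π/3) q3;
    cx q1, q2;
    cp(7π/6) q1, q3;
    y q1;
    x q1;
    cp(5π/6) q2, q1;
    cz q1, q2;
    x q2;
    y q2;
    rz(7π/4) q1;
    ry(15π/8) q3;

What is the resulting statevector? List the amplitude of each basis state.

After the circuit, the state carries amplitude (-sqrt(3)*sin(pi/16) + I*cos(pi/16))*exp(3*I*pi/16)/2 on |0000>, -(sqrt(3)*cos(pi/16) + I*sin(pi/16))*exp(3*I*pi/16)/2 on |0001>, and 0 on every other basis state.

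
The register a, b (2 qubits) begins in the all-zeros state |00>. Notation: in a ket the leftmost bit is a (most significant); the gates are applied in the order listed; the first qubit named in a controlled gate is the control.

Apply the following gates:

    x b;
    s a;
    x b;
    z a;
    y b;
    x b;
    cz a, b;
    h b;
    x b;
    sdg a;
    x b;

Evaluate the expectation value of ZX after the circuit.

The observable ZX averages to 1.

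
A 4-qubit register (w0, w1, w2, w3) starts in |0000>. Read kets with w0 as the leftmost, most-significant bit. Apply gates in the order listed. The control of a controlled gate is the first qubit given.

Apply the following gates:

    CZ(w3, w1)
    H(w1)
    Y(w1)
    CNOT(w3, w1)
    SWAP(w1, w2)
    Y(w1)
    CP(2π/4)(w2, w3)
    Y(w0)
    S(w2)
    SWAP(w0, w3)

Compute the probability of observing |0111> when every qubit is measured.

Outcome |0111> occurs with probability 1/2.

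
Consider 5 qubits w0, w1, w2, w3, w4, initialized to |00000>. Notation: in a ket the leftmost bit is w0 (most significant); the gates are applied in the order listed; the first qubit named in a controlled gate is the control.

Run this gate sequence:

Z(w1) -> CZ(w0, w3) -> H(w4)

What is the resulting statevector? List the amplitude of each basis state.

The final amplitudes are sqrt(2)/2 on |00000>, sqrt(2)/2 on |00001>, and 0 on every other basis state.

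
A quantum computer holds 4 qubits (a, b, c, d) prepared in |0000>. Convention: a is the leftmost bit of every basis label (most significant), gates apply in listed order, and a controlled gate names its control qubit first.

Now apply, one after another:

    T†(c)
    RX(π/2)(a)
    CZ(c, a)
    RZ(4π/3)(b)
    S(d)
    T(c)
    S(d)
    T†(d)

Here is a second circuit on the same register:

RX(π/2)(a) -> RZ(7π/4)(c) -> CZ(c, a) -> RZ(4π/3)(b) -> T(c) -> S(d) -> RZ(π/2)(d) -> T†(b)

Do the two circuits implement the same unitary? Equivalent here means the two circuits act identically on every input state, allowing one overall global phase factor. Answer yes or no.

No — the two circuits implement different unitaries, even allowing a global phase.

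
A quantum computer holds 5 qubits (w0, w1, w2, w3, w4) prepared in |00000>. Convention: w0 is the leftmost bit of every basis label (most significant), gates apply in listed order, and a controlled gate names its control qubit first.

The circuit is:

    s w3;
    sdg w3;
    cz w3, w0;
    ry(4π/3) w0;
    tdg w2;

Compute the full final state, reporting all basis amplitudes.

After the circuit, the state carries amplitude -1/2 on |00000>, sqrt(3)/2 on |10000>, and 0 on every other basis state. Key observation: the block from step 1 through step 2 cancels to the identity and can be dropped.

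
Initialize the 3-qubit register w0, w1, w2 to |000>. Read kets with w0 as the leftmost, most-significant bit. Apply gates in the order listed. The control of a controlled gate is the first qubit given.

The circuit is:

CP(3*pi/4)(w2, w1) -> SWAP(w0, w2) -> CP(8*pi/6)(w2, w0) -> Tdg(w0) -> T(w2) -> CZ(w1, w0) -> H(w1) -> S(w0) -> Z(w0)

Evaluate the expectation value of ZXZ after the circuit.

The observable ZXZ averages to 1.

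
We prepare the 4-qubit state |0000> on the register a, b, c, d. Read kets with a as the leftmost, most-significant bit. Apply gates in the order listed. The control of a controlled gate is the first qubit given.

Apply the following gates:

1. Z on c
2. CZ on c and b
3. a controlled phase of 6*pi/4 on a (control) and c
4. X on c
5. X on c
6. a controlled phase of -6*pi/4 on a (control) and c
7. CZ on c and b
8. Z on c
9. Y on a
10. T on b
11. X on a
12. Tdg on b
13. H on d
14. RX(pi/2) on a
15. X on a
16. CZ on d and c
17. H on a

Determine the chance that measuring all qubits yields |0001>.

A full measurement returns |0001> with probability 1/4. Key observation: the block from step 1 through step 8 cancels to the identity and can be dropped.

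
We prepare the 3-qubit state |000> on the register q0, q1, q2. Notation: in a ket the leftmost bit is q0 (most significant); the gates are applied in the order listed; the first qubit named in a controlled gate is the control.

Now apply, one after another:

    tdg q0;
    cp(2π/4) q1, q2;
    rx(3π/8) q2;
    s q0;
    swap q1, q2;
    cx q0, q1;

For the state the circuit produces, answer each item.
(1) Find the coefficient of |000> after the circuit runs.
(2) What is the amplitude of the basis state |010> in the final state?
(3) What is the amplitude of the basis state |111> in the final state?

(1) |000> carries amplitude cos(3*pi/16) in the final state.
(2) |010> carries amplitude -I*sin(3*pi/16) in the final state.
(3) The amplitude on |111> is 0.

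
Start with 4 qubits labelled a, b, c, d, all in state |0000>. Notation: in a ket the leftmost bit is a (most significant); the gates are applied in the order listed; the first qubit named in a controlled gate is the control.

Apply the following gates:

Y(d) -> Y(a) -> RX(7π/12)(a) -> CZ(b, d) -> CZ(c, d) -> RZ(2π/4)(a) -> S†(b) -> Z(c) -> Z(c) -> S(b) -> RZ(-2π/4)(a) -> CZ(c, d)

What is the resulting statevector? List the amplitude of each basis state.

The resulting statevector has amplitude I*sqrt(6 - 3*sqrt(2))/4 + I*sqrt(sqrt(2) + 2)/4 on |0001>, -sqrt(3*sqrt(2) + 6)/4 + sqrt(2 - sqrt(2))/4 on |1001>, and 0 on every other basis state. Key observation: steps 5-12 multiply out to the identity, so the circuit reduces to the remaining gates.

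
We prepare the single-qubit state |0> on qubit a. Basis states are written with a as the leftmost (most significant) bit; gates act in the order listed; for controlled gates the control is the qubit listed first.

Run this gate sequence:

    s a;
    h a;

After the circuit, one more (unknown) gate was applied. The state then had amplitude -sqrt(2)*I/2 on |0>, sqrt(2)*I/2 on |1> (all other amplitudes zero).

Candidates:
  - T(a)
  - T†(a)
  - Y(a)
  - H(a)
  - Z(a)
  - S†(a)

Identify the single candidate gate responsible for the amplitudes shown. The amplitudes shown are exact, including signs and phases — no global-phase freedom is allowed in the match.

It was Y(a) that produced the state shown.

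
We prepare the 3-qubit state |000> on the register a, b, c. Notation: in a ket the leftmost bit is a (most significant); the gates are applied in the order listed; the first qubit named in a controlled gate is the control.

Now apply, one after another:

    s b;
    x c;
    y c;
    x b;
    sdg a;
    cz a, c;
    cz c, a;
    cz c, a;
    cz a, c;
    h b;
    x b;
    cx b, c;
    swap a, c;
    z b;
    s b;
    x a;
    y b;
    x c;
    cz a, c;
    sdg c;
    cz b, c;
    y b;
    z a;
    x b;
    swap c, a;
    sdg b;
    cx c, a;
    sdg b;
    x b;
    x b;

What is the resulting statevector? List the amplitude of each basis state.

After the circuit, the state carries amplitude sqrt(2)/2 on |011>, sqrt(2)*I/2 on |100>, and 0 on every other basis state.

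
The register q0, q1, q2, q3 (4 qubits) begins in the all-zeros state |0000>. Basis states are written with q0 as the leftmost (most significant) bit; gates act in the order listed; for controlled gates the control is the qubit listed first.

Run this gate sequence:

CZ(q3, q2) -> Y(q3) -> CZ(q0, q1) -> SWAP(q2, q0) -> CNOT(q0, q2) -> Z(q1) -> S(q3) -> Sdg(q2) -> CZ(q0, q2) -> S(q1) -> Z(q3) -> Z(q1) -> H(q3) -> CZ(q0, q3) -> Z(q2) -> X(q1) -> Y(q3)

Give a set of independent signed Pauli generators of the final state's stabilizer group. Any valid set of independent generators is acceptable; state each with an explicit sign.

The final state is stabilized by the group generated by +IIIX, +ZIII, -IZII, +IIZI; other independent generating sets are equally valid.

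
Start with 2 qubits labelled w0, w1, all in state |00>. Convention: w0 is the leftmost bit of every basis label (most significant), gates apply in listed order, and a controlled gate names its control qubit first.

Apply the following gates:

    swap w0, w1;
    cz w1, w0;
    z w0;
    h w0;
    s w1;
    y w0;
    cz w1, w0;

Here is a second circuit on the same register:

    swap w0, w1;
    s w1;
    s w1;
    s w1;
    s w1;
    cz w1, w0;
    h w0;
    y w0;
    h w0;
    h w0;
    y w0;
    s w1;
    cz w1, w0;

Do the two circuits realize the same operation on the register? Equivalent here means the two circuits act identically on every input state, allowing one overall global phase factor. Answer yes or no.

No, they are not equivalent — no single phase factor reconciles the two unitaries.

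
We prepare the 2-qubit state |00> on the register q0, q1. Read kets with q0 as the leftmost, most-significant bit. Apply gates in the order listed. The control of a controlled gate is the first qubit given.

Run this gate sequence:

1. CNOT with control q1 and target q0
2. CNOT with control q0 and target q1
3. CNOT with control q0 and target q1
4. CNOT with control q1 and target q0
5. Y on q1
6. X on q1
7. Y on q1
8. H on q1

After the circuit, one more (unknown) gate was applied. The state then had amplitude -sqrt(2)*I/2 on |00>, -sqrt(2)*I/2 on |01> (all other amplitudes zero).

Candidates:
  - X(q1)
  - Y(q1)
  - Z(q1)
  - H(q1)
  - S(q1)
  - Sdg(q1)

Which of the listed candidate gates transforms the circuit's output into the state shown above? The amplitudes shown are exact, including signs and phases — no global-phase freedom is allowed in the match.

The applied gate was Y(q1). Key observation: the block from step 1 through step 4 cancels to the identity and can be dropped.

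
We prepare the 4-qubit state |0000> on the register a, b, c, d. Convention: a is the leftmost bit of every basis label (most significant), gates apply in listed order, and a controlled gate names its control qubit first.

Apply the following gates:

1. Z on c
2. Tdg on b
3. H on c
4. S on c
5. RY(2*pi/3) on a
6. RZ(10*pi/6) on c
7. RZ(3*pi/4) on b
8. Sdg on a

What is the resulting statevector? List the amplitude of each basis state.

After the circuit, the state carries amplitude sqrt(2)*exp(19*I*pi/24)/4 on |0000>, sqrt(2)*exp(23*I*pi/24)/4 on |0010>, sqrt(6)*exp(7*I*pi/24)/4 on |1000>, sqrt(6)*exp(11*I*pi/24)/4 on |1010>, and 0 on every other basis state.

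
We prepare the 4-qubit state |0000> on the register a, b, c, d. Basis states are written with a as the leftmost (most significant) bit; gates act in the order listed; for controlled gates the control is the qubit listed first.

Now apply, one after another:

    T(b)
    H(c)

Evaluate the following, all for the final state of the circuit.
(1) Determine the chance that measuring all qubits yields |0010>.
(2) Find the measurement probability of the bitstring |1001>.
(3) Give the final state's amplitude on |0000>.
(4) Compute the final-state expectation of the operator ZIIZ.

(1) A full measurement returns |0010> with probability 1/2.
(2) Outcome |1001> occurs with probability 0.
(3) The amplitude on |0000> is sqrt(2)/2.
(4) In the final state, ZIIZ has expectation 1.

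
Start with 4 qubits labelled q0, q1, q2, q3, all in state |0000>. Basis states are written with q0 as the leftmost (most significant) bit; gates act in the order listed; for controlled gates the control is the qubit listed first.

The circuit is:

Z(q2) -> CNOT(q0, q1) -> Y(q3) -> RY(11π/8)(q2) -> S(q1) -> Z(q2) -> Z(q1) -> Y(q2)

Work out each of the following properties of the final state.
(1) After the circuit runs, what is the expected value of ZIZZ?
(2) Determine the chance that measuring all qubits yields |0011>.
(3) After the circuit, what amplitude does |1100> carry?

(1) The observable ZIZZ averages to -sqrt(2 - sqrt(2))/2.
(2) The probability of measuring |0011> is cos(5*pi/16)**2.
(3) The amplitude on |1100> is 0.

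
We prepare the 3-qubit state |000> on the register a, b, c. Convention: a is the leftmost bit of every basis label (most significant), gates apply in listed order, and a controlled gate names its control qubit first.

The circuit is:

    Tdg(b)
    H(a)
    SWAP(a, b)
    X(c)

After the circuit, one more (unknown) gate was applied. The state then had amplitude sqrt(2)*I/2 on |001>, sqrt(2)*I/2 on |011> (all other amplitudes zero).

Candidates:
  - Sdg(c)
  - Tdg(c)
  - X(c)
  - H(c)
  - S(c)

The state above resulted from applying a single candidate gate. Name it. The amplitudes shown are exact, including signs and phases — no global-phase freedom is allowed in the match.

The applied gate was S(c).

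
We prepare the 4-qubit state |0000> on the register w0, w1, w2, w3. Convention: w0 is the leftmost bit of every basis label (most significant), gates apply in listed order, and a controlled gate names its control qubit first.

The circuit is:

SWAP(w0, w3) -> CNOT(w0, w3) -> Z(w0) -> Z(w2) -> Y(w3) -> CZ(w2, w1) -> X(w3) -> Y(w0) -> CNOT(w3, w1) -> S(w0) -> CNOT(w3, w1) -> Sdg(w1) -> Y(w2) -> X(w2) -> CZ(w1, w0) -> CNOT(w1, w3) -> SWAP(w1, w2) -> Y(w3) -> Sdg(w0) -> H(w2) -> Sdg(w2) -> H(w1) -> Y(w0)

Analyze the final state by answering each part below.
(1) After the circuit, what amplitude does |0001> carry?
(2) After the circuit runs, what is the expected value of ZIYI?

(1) |0001> carries amplitude -I/2 in the final state.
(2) The expectation value of ZIYI is -1.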